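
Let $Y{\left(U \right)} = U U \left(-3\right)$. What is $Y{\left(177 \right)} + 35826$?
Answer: $-58161$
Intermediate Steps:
$Y{\left(U \right)} = - 3 U^{2}$ ($Y{\left(U \right)} = U^{2} \left(-3\right) = - 3 U^{2}$)
$Y{\left(177 \right)} + 35826 = - 3 \cdot 177^{2} + 35826 = \left(-3\right) 31329 + 35826 = -93987 + 35826 = -58161$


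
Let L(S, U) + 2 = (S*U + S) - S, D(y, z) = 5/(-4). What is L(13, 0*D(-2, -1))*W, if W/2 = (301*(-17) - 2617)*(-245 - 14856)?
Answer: -467164536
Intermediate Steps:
D(y, z) = -5/4 (D(y, z) = 5*(-1/4) = -5/4)
L(S, U) = -2 + S*U (L(S, U) = -2 + ((S*U + S) - S) = -2 + ((S + S*U) - S) = -2 + S*U)
W = 233582268 (W = 2*((301*(-17) - 2617)*(-245 - 14856)) = 2*((-5117 - 2617)*(-15101)) = 2*(-7734*(-15101)) = 2*116791134 = 233582268)
L(13, 0*D(-2, -1))*W = (-2 + 13*(0*(-5/4)))*233582268 = (-2 + 13*0)*233582268 = (-2 + 0)*233582268 = -2*233582268 = -467164536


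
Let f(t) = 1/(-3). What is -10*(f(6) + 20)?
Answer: -590/3 ≈ -196.67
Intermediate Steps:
f(t) = -⅓
-10*(f(6) + 20) = -10*(-⅓ + 20) = -10*59/3 = -590/3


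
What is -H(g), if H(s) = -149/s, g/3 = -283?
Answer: -149/849 ≈ -0.17550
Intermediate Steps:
g = -849 (g = 3*(-283) = -849)
-H(g) = -(-149)/(-849) = -(-149)*(-1)/849 = -1*149/849 = -149/849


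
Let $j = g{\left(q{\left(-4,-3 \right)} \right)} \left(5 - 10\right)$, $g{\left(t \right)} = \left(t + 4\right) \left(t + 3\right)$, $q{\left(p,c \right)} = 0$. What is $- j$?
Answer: $60$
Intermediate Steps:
$g{\left(t \right)} = \left(3 + t\right) \left(4 + t\right)$ ($g{\left(t \right)} = \left(4 + t\right) \left(3 + t\right) = \left(3 + t\right) \left(4 + t\right)$)
$j = -60$ ($j = \left(12 + 0^{2} + 7 \cdot 0\right) \left(5 - 10\right) = \left(12 + 0 + 0\right) \left(-5\right) = 12 \left(-5\right) = -60$)
$- j = \left(-1\right) \left(-60\right) = 60$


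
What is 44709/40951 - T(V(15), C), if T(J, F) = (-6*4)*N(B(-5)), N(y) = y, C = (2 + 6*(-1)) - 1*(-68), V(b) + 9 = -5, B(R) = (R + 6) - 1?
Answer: 44709/40951 ≈ 1.0918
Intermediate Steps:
B(R) = 5 + R (B(R) = (6 + R) - 1 = 5 + R)
V(b) = -14 (V(b) = -9 - 5 = -14)
C = 64 (C = (2 - 6) + 68 = -4 + 68 = 64)
T(J, F) = 0 (T(J, F) = (-6*4)*(5 - 5) = -24*0 = 0)
44709/40951 - T(V(15), C) = 44709/40951 - 1*0 = 44709*(1/40951) + 0 = 44709/40951 + 0 = 44709/40951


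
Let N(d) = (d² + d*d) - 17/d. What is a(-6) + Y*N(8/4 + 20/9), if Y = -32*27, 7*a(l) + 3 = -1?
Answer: -10903540/399 ≈ -27327.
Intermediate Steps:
a(l) = -4/7 (a(l) = -3/7 + (⅐)*(-1) = -3/7 - ⅐ = -4/7)
N(d) = -17/d + 2*d² (N(d) = (d² + d²) - 17/d = 2*d² - 17/d = -17/d + 2*d²)
Y = -864
a(-6) + Y*N(8/4 + 20/9) = -4/7 - 864*(-17 + 2*(8/4 + 20/9)³)/(8/4 + 20/9) = -4/7 - 864*(-17 + 2*(8*(¼) + 20*(⅑))³)/(8*(¼) + 20*(⅑)) = -4/7 - 864*(-17 + 2*(2 + 20/9)³)/(2 + 20/9) = -4/7 - 864*(-17 + 2*(38/9)³)/38/9 = -4/7 - 3888*(-17 + 2*(54872/729))/19 = -4/7 - 3888*(-17 + 109744/729)/19 = -4/7 - 3888*97351/(19*729) = -4/7 - 864*97351/3078 = -4/7 - 1557616/57 = -10903540/399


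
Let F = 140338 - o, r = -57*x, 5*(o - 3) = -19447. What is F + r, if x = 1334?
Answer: 340932/5 ≈ 68186.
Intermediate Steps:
o = -19432/5 (o = 3 + (⅕)*(-19447) = 3 - 19447/5 = -19432/5 ≈ -3886.4)
r = -76038 (r = -57*1334 = -76038)
F = 721122/5 (F = 140338 - 1*(-19432/5) = 140338 + 19432/5 = 721122/5 ≈ 1.4422e+5)
F + r = 721122/5 - 76038 = 340932/5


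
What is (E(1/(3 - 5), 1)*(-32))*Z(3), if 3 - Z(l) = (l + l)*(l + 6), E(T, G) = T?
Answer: -816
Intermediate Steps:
Z(l) = 3 - 2*l*(6 + l) (Z(l) = 3 - (l + l)*(l + 6) = 3 - 2*l*(6 + l))
(E(1/(3 - 5), 1)*(-32))*Z(3) = (-32/(3 - 5))*(3 - 12*3 - 2*3**2) = (-32/(-2))*(3 - 36 - 2*9) = (-1/2*(-32))*(3 - 36 - 18) = 16*(-51) = -816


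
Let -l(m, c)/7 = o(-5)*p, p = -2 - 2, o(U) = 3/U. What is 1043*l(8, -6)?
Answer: -87612/5 ≈ -17522.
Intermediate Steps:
p = -4
l(m, c) = -84/5 (l(m, c) = -7*3/(-5)*(-4) = -7*3*(-⅕)*(-4) = -(-21)*(-4)/5 = -7*12/5 = -84/5)
1043*l(8, -6) = 1043*(-84/5) = -87612/5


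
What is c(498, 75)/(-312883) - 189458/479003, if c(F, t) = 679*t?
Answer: -83671415189/149871895649 ≈ -0.55829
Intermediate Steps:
c(498, 75)/(-312883) - 189458/479003 = (679*75)/(-312883) - 189458/479003 = 50925*(-1/312883) - 189458*1/479003 = -50925/312883 - 189458/479003 = -83671415189/149871895649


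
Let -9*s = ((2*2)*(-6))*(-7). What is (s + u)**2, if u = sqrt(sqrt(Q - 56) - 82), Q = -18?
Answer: (56 - 3*sqrt(-82 + I*sqrt(74)))**2/9 ≈ 248.74 - 329.93*I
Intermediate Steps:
s = -56/3 (s = -(2*2)*(-6)*(-7)/9 = -4*(-6)*(-7)/9 = -(-8)*(-7)/3 = -1/9*168 = -56/3 ≈ -18.667)
u = sqrt(-82 + I*sqrt(74)) (u = sqrt(sqrt(-18 - 56) - 82) = sqrt(sqrt(-74) - 82) = sqrt(I*sqrt(74) - 82) = sqrt(-82 + I*sqrt(74)) ≈ 0.47433 + 9.0678*I)
(s + u)**2 = (-56/3 + sqrt(-82 + I*sqrt(74)))**2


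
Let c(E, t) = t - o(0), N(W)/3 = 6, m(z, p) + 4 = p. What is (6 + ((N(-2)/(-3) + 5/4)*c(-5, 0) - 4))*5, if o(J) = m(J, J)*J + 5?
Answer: 515/4 ≈ 128.75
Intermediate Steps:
m(z, p) = -4 + p
N(W) = 18 (N(W) = 3*6 = 18)
o(J) = 5 + J*(-4 + J) (o(J) = (-4 + J)*J + 5 = J*(-4 + J) + 5 = 5 + J*(-4 + J))
c(E, t) = -5 + t (c(E, t) = t - (5 + 0*(-4 + 0)) = t - (5 + 0*(-4)) = t - (5 + 0) = t - 1*5 = t - 5 = -5 + t)
(6 + ((N(-2)/(-3) + 5/4)*c(-5, 0) - 4))*5 = (6 + ((18/(-3) + 5/4)*(-5 + 0) - 4))*5 = (6 + ((18*(-⅓) + 5*(¼))*(-5) - 4))*5 = (6 + ((-6 + 5/4)*(-5) - 4))*5 = (6 + (-19/4*(-5) - 4))*5 = (6 + (95/4 - 4))*5 = (6 + 79/4)*5 = (103/4)*5 = 515/4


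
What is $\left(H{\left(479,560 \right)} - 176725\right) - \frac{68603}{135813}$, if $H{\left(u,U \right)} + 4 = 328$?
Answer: $- \frac{23957617616}{135813} \approx -1.764 \cdot 10^{5}$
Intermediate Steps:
$H{\left(u,U \right)} = 324$ ($H{\left(u,U \right)} = -4 + 328 = 324$)
$\left(H{\left(479,560 \right)} - 176725\right) - \frac{68603}{135813} = \left(324 - 176725\right) - \frac{68603}{135813} = -176401 - \frac{68603}{135813} = - \frac{23957617616}{135813}$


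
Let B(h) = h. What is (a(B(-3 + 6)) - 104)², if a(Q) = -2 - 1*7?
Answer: 12769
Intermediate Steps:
a(Q) = -9 (a(Q) = -2 - 7 = -9)
(a(B(-3 + 6)) - 104)² = (-9 - 104)² = (-113)² = 12769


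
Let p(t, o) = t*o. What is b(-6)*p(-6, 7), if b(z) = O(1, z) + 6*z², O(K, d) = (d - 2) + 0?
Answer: -8736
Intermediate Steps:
O(K, d) = -2 + d (O(K, d) = (-2 + d) + 0 = -2 + d)
p(t, o) = o*t
b(z) = -2 + z + 6*z² (b(z) = (-2 + z) + 6*z² = -2 + z + 6*z²)
b(-6)*p(-6, 7) = (-2 - 6 + 6*(-6)²)*(7*(-6)) = (-2 - 6 + 6*36)*(-42) = (-2 - 6 + 216)*(-42) = 208*(-42) = -8736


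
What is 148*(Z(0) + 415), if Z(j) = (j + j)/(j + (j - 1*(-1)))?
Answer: 61420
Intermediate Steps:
Z(j) = 2*j/(1 + 2*j) (Z(j) = (2*j)/(j + (j + 1)) = (2*j)/(j + (1 + j)) = (2*j)/(1 + 2*j) = 2*j/(1 + 2*j))
148*(Z(0) + 415) = 148*(2*0/(1 + 2*0) + 415) = 148*(2*0/(1 + 0) + 415) = 148*(2*0/1 + 415) = 148*(2*0*1 + 415) = 148*(0 + 415) = 148*415 = 61420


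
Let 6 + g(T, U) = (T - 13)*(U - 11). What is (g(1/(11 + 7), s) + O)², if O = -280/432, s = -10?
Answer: 51265600/729 ≈ 70323.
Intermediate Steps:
g(T, U) = -6 + (-13 + T)*(-11 + U) (g(T, U) = -6 + (T - 13)*(U - 11) = -6 + (-13 + T)*(-11 + U))
O = -35/54 (O = -280*1/432 = -35/54 ≈ -0.64815)
(g(1/(11 + 7), s) + O)² = ((137 - 13*(-10) - 11/(11 + 7) - 10/(11 + 7)) - 35/54)² = ((137 + 130 - 11/18 - 10/18) - 35/54)² = ((137 + 130 - 11*1/18 + (1/18)*(-10)) - 35/54)² = ((137 + 130 - 11/18 - 5/9) - 35/54)² = (1595/6 - 35/54)² = (7160/27)² = 51265600/729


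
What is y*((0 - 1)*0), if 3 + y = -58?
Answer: 0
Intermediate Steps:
y = -61 (y = -3 - 58 = -61)
y*((0 - 1)*0) = -61*(0 - 1)*0 = -(-61)*0 = -61*0 = 0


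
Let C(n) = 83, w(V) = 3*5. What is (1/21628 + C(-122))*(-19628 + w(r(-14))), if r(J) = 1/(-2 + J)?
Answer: -35207786625/21628 ≈ -1.6279e+6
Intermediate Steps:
w(V) = 15
(1/21628 + C(-122))*(-19628 + w(r(-14))) = (1/21628 + 83)*(-19628 + 15) = (1/21628 + 83)*(-19613) = (1795125/21628)*(-19613) = -35207786625/21628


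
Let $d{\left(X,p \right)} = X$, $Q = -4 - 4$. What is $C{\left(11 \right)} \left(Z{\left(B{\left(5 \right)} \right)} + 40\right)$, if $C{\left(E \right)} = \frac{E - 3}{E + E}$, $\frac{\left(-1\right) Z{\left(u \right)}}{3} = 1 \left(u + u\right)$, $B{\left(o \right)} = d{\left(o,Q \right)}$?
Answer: $\frac{40}{11} \approx 3.6364$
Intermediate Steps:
$Q = -8$
$B{\left(o \right)} = o$
$Z{\left(u \right)} = - 6 u$ ($Z{\left(u \right)} = - 3 \cdot 1 \left(u + u\right) = - 3 \cdot 1 \cdot 2 u = - 3 \cdot 2 u = - 6 u$)
$C{\left(E \right)} = \frac{-3 + E}{2 E}$
$C{\left(11 \right)} \left(Z{\left(B{\left(5 \right)} \right)} + 40\right) = \frac{-3 + 11}{2 \cdot 11} \left(\left(-6\right) 5 + 40\right) = \frac{1}{2} \cdot \frac{1}{11} \cdot 8 \left(-30 + 40\right) = \frac{4}{11} \cdot 10 = \frac{40}{11}$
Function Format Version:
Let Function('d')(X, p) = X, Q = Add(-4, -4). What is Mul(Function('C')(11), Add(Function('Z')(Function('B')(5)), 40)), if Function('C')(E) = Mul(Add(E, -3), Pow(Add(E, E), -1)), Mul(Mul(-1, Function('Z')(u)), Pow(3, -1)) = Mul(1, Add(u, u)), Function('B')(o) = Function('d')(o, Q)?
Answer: Rational(40, 11) ≈ 3.6364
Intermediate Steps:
Q = -8
Function('B')(o) = o
Function('Z')(u) = Mul(-6, u) (Function('Z')(u) = Mul(-3, Mul(1, Add(u, u))) = Mul(-3, Mul(1, Mul(2, u))) = Mul(-3, Mul(2, u)) = Mul(-6, u))
Function('C')(E) = Mul(Rational(1, 2), Pow(E, -1), Add(-3, E)) (Function('C')(E) = Mul(Add(-3, E), Pow(Mul(2, E), -1)) = Mul(Add(-3, E), Mul(Rational(1, 2), Pow(E, -1))) = Mul(Rational(1, 2), Pow(E, -1), Add(-3, E)))
Mul(Function('C')(11), Add(Function('Z')(Function('B')(5)), 40)) = Mul(Mul(Rational(1, 2), Pow(11, -1), Add(-3, 11)), Add(Mul(-6, 5), 40)) = Mul(Mul(Rational(1, 2), Rational(1, 11), 8), Add(-30, 40)) = Mul(Rational(4, 11), 10) = Rational(40, 11)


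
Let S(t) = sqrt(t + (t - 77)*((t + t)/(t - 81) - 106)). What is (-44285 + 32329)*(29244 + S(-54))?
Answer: -349641264 - 23912*sqrt(85795)/5 ≈ -3.5104e+8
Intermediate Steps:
S(t) = sqrt(t + (-106 + 2*t/(-81 + t))*(-77 + t)) (S(t) = sqrt(t + (-77 + t)*((2*t)/(-81 + t) - 106)) = sqrt(t + (-77 + t)*(2*t/(-81 + t) - 106)) = sqrt(t + (-77 + t)*(-106 + 2*t/(-81 + t))) = sqrt(t + (-106 + 2*t/(-81 + t))*(-77 + t)))
(-44285 + 32329)*(29244 + S(-54)) = (-44285 + 32329)*(29244 + sqrt((-661122 - 103*(-54)**2 + 16513*(-54))/(-81 - 54))) = -11956*(29244 + sqrt((-661122 - 103*2916 - 891702)/(-135))) = -11956*(29244 + sqrt(-(-661122 - 300348 - 891702)/135)) = -11956*(29244 + sqrt(-1/135*(-1853172))) = -11956*(29244 + sqrt(68636/5)) = -11956*(29244 + 2*sqrt(85795)/5) = -349641264 - 23912*sqrt(85795)/5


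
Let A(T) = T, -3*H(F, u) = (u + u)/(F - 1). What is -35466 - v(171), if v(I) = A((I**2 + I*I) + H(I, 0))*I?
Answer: -10035888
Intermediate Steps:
H(F, u) = -2*u/(3*(-1 + F)) (H(F, u) = -(u + u)/(3*(F - 1)) = -2*u/(3*(-1 + F)))
v(I) = 2*I**3 (v(I) = ((I**2 + I*I) - 2*0/(-3 + 3*I))*I = ((I**2 + I**2) + 0)*I = (2*I**2 + 0)*I = (2*I**2)*I = 2*I**3)
-35466 - v(171) = -35466 - 2*171**3 = -35466 - 2*5000211 = -35466 - 1*10000422 = -35466 - 10000422 = -10035888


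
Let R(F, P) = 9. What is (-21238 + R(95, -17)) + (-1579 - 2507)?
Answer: -25315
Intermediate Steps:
(-21238 + R(95, -17)) + (-1579 - 2507) = (-21238 + 9) + (-1579 - 2507) = -21229 - 4086 = -25315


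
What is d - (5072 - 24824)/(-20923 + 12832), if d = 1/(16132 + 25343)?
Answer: -30340967/12428675 ≈ -2.4412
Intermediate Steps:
d = 1/41475 ≈ 2.4111e-5
d - (5072 - 24824)/(-20923 + 12832) = 1/41475 - (5072 - 24824)/(-20923 + 12832) = 1/41475 - (-19752)/(-8091) = 1/41475 - (-19752)*(-1)/8091 = 1/41475 - 1*6584/2697 = 1/41475 - 6584/2697 = -30340967/12428675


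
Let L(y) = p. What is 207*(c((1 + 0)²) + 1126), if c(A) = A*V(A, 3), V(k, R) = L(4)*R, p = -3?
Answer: 231219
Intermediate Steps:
L(y) = -3
V(k, R) = -3*R
c(A) = -9*A (c(A) = A*(-3*3) = A*(-9) = -9*A)
207*(c((1 + 0)²) + 1126) = 207*(-9*(1 + 0)² + 1126) = 207*(-9*1² + 1126) = 207*(-9*1 + 1126) = 207*(-9 + 1126) = 207*1117 = 231219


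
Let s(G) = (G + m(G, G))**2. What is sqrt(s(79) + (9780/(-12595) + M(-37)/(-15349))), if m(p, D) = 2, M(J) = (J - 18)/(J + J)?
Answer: sqrt(53703003936401740673302)/2861145694 ≈ 80.995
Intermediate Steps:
M(J) = (-18 + J)/(2*J) (M(J) = (-18 + J)/((2*J)) = (-18 + J)*(1/(2*J)) = (-18 + J)/(2*J))
s(G) = (2 + G)**2 (s(G) = (G + 2)**2 = (2 + G)**2)
sqrt(s(79) + (9780/(-12595) + M(-37)/(-15349))) = sqrt((2 + 79)**2 + (9780/(-12595) + ((1/2)*(-18 - 37)/(-37))/(-15349))) = sqrt(81**2 + (9780*(-1/12595) + ((1/2)*(-1/37)*(-55))*(-1/15349))) = sqrt(6561 + (-1956/2519 + (55/74)*(-1/15349))) = sqrt(6561 + (-1956/2519 - 55/1135826)) = sqrt(6561 - 2221814201/2861145694) = sqrt(18769755084133/2861145694) = sqrt(53703003936401740673302)/2861145694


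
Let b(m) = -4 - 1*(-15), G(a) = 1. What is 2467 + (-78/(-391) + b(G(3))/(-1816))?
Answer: 1751845499/710056 ≈ 2467.2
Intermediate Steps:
b(m) = 11 (b(m) = -4 + 15 = 11)
2467 + (-78/(-391) + b(G(3))/(-1816)) = 2467 + (-78/(-391) + 11/(-1816)) = 2467 + (-78*(-1/391) + 11*(-1/1816)) = 2467 + (78/391 - 11/1816) = 2467 + 137347/710056 = 1751845499/710056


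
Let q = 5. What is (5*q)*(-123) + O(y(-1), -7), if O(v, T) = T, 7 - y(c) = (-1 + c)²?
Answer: -3082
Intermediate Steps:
y(c) = 7 - (-1 + c)²
(5*q)*(-123) + O(y(-1), -7) = (5*5)*(-123) - 7 = 25*(-123) - 7 = -3075 - 7 = -3082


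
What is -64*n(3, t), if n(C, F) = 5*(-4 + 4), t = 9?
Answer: 0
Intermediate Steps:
n(C, F) = 0 (n(C, F) = 5*0 = 0)
-64*n(3, t) = -64*0 = 0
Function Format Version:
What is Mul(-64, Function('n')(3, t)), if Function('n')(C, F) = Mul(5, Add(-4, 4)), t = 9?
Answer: 0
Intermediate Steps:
Function('n')(C, F) = 0 (Function('n')(C, F) = Mul(5, 0) = 0)
Mul(-64, Function('n')(3, t)) = Mul(-64, 0) = 0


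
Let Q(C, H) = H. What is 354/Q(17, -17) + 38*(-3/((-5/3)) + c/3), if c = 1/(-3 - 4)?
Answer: 81694/1785 ≈ 45.767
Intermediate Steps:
c = -⅐ (c = 1/(-7) = -⅐ ≈ -0.14286)
354/Q(17, -17) + 38*(-3/((-5/3)) + c/3) = 354/(-17) + 38*(-3/((-5/3)) - ⅐/3) = 354*(-1/17) + 38*(-3/((-5*⅓)) - ⅐*⅓) = -354/17 + 38*(-3/(-5/3) - 1/21) = -354/17 + 38*(-3*(-⅗) - 1/21) = -354/17 + 38*(9/5 - 1/21) = -354/17 + 38*(184/105) = -354/17 + 6992/105 = 81694/1785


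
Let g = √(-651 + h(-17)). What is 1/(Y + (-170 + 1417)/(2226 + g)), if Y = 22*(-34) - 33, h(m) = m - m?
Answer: (-√651 + 2226*I)/(-1737259*I + 781*√651) ≈ -0.0012813 + 1.0541e-8*I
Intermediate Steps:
h(m) = 0
g = I*√651 (g = √(-651 + 0) = √(-651) = I*√651 ≈ 25.515*I)
Y = -781 (Y = -748 - 33 = -781)
1/(Y + (-170 + 1417)/(2226 + g)) = 1/(-781 + (-170 + 1417)/(2226 + I*√651)) = 1/(-781 + 1247/(2226 + I*√651))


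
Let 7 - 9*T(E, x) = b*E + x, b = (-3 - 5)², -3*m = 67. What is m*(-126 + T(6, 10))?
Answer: 11323/3 ≈ 3774.3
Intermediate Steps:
m = -67/3 (m = -⅓*67 = -67/3 ≈ -22.333)
b = 64 (b = (-8)² = 64)
T(E, x) = 7/9 - 64*E/9 - x/9 (T(E, x) = 7/9 - (64*E + x)/9 = 7/9 - (x + 64*E)/9 = 7/9 + (-64*E/9 - x/9) = 7/9 - 64*E/9 - x/9)
m*(-126 + T(6, 10)) = -67*(-126 + (7/9 - 64/9*6 - ⅑*10))/3 = -67*(-126 + (7/9 - 128/3 - 10/9))/3 = -67*(-126 - 43)/3 = -67/3*(-169) = 11323/3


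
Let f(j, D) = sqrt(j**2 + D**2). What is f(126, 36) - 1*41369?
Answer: -41369 + 18*sqrt(53) ≈ -41238.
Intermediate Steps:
f(j, D) = sqrt(D**2 + j**2)
f(126, 36) - 1*41369 = sqrt(36**2 + 126**2) - 1*41369 = sqrt(1296 + 15876) - 41369 = sqrt(17172) - 41369 = 18*sqrt(53) - 41369 = -41369 + 18*sqrt(53)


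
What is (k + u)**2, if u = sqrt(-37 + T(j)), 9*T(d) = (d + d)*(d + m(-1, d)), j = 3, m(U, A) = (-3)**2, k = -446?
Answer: (446 - I*sqrt(29))**2 ≈ 1.9889e+5 - 4803.6*I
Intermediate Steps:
m(U, A) = 9
T(d) = 2*d*(9 + d)/9 (T(d) = ((d + d)*(d + 9))/9 = ((2*d)*(9 + d))/9 = (2*d*(9 + d))/9 = 2*d*(9 + d)/9)
u = I*sqrt(29) (u = sqrt(-37 + (2/9)*3*(9 + 3)) = sqrt(-37 + (2/9)*3*12) = sqrt(-37 + 8) = sqrt(-29) = I*sqrt(29) ≈ 5.3852*I)
(k + u)**2 = (-446 + I*sqrt(29))**2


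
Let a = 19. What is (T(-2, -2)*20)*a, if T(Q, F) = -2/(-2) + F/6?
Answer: 760/3 ≈ 253.33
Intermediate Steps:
T(Q, F) = 1 + F/6 (T(Q, F) = -2*(-1/2) + F*(1/6) = 1 + F/6)
(T(-2, -2)*20)*a = ((1 + (1/6)*(-2))*20)*19 = ((1 - 1/3)*20)*19 = ((2/3)*20)*19 = (40/3)*19 = 760/3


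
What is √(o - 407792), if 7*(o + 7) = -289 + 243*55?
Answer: I*√405931 ≈ 637.13*I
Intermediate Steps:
o = 1861 (o = -7 + (-289 + 243*55)/7 = -7 + (-289 + 13365)/7 = -7 + (⅐)*13076 = -7 + 1868 = 1861)
√(o - 407792) = √(1861 - 407792) = √(-405931) = I*√405931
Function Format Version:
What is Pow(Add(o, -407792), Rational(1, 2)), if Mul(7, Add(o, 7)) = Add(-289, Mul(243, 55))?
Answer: Mul(I, Pow(405931, Rational(1, 2))) ≈ Mul(637.13, I)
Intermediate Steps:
o = 1861 (o = Add(-7, Mul(Rational(1, 7), Add(-289, Mul(243, 55)))) = Add(-7, Mul(Rational(1, 7), Add(-289, 13365))) = Add(-7, Mul(Rational(1, 7), 13076)) = Add(-7, 1868) = 1861)
Pow(Add(o, -407792), Rational(1, 2)) = Pow(Add(1861, -407792), Rational(1, 2)) = Pow(-405931, Rational(1, 2)) = Mul(I, Pow(405931, Rational(1, 2)))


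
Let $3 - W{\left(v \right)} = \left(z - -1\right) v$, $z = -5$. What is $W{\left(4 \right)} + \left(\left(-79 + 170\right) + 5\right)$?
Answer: $115$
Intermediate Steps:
$W{\left(v \right)} = 3 + 4 v$ ($W{\left(v \right)} = 3 - \left(-5 - -1\right) v = 3 - \left(-5 + 1\right) v = 3 - - 4 v = 3 + 4 v$)
$W{\left(4 \right)} + \left(\left(-79 + 170\right) + 5\right) = \left(3 + 4 \cdot 4\right) + \left(\left(-79 + 170\right) + 5\right) = \left(3 + 16\right) + \left(91 + 5\right) = 19 + 96 = 115$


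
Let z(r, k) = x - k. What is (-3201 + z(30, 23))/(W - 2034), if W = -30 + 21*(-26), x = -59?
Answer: 3283/2610 ≈ 1.2579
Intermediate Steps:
W = -576 (W = -30 - 546 = -576)
z(r, k) = -59 - k
(-3201 + z(30, 23))/(W - 2034) = (-3201 + (-59 - 1*23))/(-576 - 2034) = (-3201 + (-59 - 23))/(-2610) = (-3201 - 82)*(-1/2610) = -3283*(-1/2610) = 3283/2610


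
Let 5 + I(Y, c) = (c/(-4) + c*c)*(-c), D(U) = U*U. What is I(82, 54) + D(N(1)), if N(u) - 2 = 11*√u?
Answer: -156571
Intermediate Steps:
N(u) = 2 + 11*√u
D(U) = U²
I(Y, c) = -5 - c*(c² - c/4) (I(Y, c) = -5 + (c/(-4) + c*c)*(-c) = -5 + (c*(-¼) + c²)*(-c) = -5 + (-c/4 + c²)*(-c) = -5 + (c² - c/4)*(-c) = -5 - c*(c² - c/4))
I(82, 54) + D(N(1)) = (-5 - 1*54³ + (¼)*54²) + (2 + 11*√1)² = (-5 - 1*157464 + (¼)*2916) + (2 + 11*1)² = (-5 - 157464 + 729) + (2 + 11)² = -156740 + 13² = -156740 + 169 = -156571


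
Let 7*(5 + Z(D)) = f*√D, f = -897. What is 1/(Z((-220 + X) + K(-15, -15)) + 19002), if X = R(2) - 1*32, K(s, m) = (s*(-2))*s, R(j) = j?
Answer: 132979/2606662963 + 8970*I*√7/2606662963 ≈ 5.1015e-5 + 9.1045e-6*I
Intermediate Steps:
K(s, m) = -2*s² (K(s, m) = (-2*s)*s = -2*s²)
X = -30 (X = 2 - 1*32 = 2 - 32 = -30)
Z(D) = -5 - 897*√D/7 (Z(D) = -5 + (-897*√D)/7 = -5 - 897*√D/7)
1/(Z((-220 + X) + K(-15, -15)) + 19002) = 1/((-5 - 897*√((-220 - 30) - 2*(-15)²)/7) + 19002) = 1/((-5 - 897*√(-250 - 2*225)/7) + 19002) = 1/((-5 - 897*√(-250 - 450)/7) + 19002) = 1/((-5 - 8970*I*√7/7) + 19002) = 1/(18997 - 8970*I*√7/7)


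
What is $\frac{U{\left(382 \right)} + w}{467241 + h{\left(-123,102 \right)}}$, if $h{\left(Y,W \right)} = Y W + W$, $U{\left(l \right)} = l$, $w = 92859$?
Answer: $\frac{93241}{454797} \approx 0.20502$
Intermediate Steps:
$h{\left(Y,W \right)} = W + W Y$ ($h{\left(Y,W \right)} = W Y + W = W + W Y$)
$\frac{U{\left(382 \right)} + w}{467241 + h{\left(-123,102 \right)}} = \frac{382 + 92859}{467241 + 102 \left(1 - 123\right)} = \frac{93241}{467241 + 102 \left(-122\right)} = \frac{93241}{467241 - 12444} = \frac{93241}{454797}$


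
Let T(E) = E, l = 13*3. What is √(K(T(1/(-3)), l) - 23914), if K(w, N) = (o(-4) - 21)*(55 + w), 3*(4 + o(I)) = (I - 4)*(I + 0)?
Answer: I*√222278/3 ≈ 157.15*I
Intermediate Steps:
o(I) = -4 + I*(-4 + I)/3 (o(I) = -4 + ((I - 4)*(I + 0))/3 = -4 + ((-4 + I)*I)/3 = -4 + (I*(-4 + I))/3 = -4 + I*(-4 + I)/3)
l = 39
K(w, N) = -2365/3 - 43*w/3 (K(w, N) = ((-4 - 4/3*(-4) + (⅓)*(-4)²) - 21)*(55 + w) = ((-4 + 16/3 + (⅓)*16) - 21)*(55 + w) = ((-4 + 16/3 + 16/3) - 21)*(55 + w) = (20/3 - 21)*(55 + w) = -43*(55 + w)/3 = -2365/3 - 43*w/3)
√(K(T(1/(-3)), l) - 23914) = √((-2365/3 - 43/3/(-3)) - 23914) = √((-2365/3 - 43/3*(-⅓)) - 23914) = √((-2365/3 + 43/9) - 23914) = √(-7052/9 - 23914) = √(-222278/9) = I*√222278/3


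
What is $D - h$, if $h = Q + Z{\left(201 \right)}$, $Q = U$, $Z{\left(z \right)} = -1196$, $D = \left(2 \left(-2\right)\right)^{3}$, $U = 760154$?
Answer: $-759022$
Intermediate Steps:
$D = -64$ ($D = \left(-4\right)^{3} = -64$)
$Q = 760154$
$h = 758958$ ($h = 760154 - 1196 = 758958$)
$D - h = -64 - 758958 = -759022$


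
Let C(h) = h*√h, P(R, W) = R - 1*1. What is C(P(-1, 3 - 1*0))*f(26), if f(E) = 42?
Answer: -84*I*√2 ≈ -118.79*I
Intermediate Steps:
P(R, W) = -1 + R (P(R, W) = R - 1 = -1 + R)
C(h) = h^(3/2)
C(P(-1, 3 - 1*0))*f(26) = (-1 - 1)^(3/2)*42 = (-2)^(3/2)*42 = -2*I*√2*42 = -84*I*√2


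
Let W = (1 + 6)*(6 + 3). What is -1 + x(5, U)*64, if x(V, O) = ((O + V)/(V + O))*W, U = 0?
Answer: 4031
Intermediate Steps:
W = 63 (W = 7*9 = 63)
x(V, O) = 63 (x(V, O) = ((O + V)/(V + O))*63 = ((O + V)/(O + V))*63 = 1*63 = 63)
-1 + x(5, U)*64 = -1 + 63*64 = -1 + 4032 = 4031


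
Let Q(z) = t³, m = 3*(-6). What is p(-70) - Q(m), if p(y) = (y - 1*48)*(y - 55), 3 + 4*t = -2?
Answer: 944125/64 ≈ 14752.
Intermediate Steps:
t = -5/4 (t = -¾ + (¼)*(-2) = -¾ - ½ = -5/4 ≈ -1.2500)
m = -18
Q(z) = -125/64 (Q(z) = (-5/4)³ = -125/64)
p(y) = (-55 + y)*(-48 + y) (p(y) = (y - 48)*(-55 + y) = (-48 + y)*(-55 + y) = (-55 + y)*(-48 + y))
p(-70) - Q(m) = (2640 + (-70)² - 103*(-70)) - 1*(-125/64) = (2640 + 4900 + 7210) + 125/64 = 14750 + 125/64 = 944125/64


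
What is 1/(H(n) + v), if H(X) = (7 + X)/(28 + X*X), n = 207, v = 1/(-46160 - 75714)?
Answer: 5225591498/26038159 ≈ 200.69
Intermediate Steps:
v = -1/121874 (v = 1/(-121874) = -1/121874 ≈ -8.2052e-6)
H(X) = (7 + X)/(28 + X**2)
1/(H(n) + v) = 1/((7 + 207)/(28 + 207**2) - 1/121874) = 1/(214/(28 + 42849) - 1/121874) = 1/(214/42877 - 1/121874) = 1/(26038159/5225591498) = 5225591498/26038159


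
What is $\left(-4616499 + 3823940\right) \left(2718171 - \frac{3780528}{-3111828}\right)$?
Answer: $- \frac{558653995268287487}{259319} \approx -2.1543 \cdot 10^{12}$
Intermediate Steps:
$\left(-4616499 + 3823940\right) \left(2718171 - \frac{3780528}{-3111828}\right) = - 792559 \left(2718171 - - \frac{315044}{259319}\right) = - 792559 \left(2718171 + \frac{315044}{259319}\right) = \left(-792559\right) \frac{704873700593}{259319} = - \frac{558653995268287487}{259319}$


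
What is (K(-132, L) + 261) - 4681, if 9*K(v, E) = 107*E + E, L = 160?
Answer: -2500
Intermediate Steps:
K(v, E) = 12*E (K(v, E) = (107*E + E)/9 = (108*E)/9 = 12*E)
(K(-132, L) + 261) - 4681 = (12*160 + 261) - 4681 = (1920 + 261) - 4681 = 2181 - 4681 = -2500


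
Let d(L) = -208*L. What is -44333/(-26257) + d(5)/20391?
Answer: 125240989/76486641 ≈ 1.6374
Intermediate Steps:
-44333/(-26257) + d(5)/20391 = -44333/(-26257) - 208*5/20391 = -44333*(-1/26257) - 1040*1/20391 = 44333/26257 - 1040/20391 = 125240989/76486641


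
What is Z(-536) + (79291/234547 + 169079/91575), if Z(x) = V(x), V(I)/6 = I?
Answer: -69028393098862/21478641525 ≈ -3213.8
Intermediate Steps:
V(I) = 6*I
Z(x) = 6*x
Z(-536) + (79291/234547 + 169079/91575) = 6*(-536) + (79291/234547 + 169079/91575) = -3216 + (79291*(1/234547) + 169079*(1/91575)) = -3216 + (79291/234547 + 169079/91575) = -3216 + 46918045538/21478641525 = -69028393098862/21478641525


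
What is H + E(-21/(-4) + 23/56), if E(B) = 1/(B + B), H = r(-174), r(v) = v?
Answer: -55130/317 ≈ -173.91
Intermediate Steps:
H = -174
E(B) = 1/(2*B)
H + E(-21/(-4) + 23/56) = -174 + 1/(2*(-21/(-4) + 23/56)) = -174 + 1/(2*(-21*(-¼) + 23*(1/56))) = -174 + 1/(2*(21/4 + 23/56)) = -174 + 1/(2*(317/56)) = -174 + (½)*(56/317) = -174 + 28/317 = -55130/317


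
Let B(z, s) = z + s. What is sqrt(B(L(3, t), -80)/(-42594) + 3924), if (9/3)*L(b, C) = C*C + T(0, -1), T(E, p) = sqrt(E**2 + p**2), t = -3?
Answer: sqrt(1779778924501)/21297 ≈ 62.642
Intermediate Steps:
L(b, C) = 1/3 + C**2/3 (L(b, C) = (C*C + sqrt(0**2 + (-1)**2))/3 = (C**2 + sqrt(0 + 1))/3 = (C**2 + sqrt(1))/3 = (C**2 + 1)/3 = (1 + C**2)/3 = 1/3 + C**2/3)
B(z, s) = s + z
sqrt(B(L(3, t), -80)/(-42594) + 3924) = sqrt((-80 + (1/3 + (1/3)*(-3)**2))/(-42594) + 3924) = sqrt((-80 + (1/3 + (1/3)*9))*(-1/42594) + 3924) = sqrt((-80 + (1/3 + 3))*(-1/42594) + 3924) = sqrt((-80 + 10/3)*(-1/42594) + 3924) = sqrt(-230/3*(-1/42594) + 3924) = sqrt(115/63891 + 3924) = sqrt(250708399/63891) = sqrt(1779778924501)/21297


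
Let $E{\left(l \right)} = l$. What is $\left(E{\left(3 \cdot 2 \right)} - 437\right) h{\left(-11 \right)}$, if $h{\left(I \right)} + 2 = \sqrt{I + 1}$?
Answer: $862 - 431 i \sqrt{10} \approx 862.0 - 1362.9 i$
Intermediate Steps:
$h{\left(I \right)} = -2 + \sqrt{1 + I}$ ($h{\left(I \right)} = -2 + \sqrt{I + 1} = -2 + \sqrt{1 + I}$)
$\left(E{\left(3 \cdot 2 \right)} - 437\right) h{\left(-11 \right)} = \left(3 \cdot 2 - 437\right) \left(-2 + \sqrt{1 - 11}\right) = \left(6 - 437\right) \left(-2 + \sqrt{-10}\right) = - 431 \left(-2 + i \sqrt{10}\right) = 862 - 431 i \sqrt{10}$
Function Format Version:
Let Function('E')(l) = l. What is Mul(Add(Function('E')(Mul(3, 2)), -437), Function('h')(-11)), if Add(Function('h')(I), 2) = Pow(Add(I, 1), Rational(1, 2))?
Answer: Add(862, Mul(-431, I, Pow(10, Rational(1, 2)))) ≈ Add(862.00, Mul(-1362.9, I))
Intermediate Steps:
Function('h')(I) = Add(-2, Pow(Add(1, I), Rational(1, 2))) (Function('h')(I) = Add(-2, Pow(Add(I, 1), Rational(1, 2))) = Add(-2, Pow(Add(1, I), Rational(1, 2))))
Mul(Add(Function('E')(Mul(3, 2)), -437), Function('h')(-11)) = Mul(Add(Mul(3, 2), -437), Add(-2, Pow(Add(1, -11), Rational(1, 2)))) = Mul(Add(6, -437), Add(-2, Pow(-10, Rational(1, 2)))) = Mul(-431, Add(-2, Mul(I, Pow(10, Rational(1, 2))))) = Add(862, Mul(-431, I, Pow(10, Rational(1, 2))))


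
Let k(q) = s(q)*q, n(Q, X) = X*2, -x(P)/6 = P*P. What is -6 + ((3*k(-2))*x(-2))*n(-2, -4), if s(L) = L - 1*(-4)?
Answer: -2310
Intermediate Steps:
x(P) = -6*P² (x(P) = -6*P*P = -6*P²)
s(L) = 4 + L (s(L) = L + 4 = 4 + L)
n(Q, X) = 2*X
k(q) = q*(4 + q) (k(q) = (4 + q)*q = q*(4 + q))
-6 + ((3*k(-2))*x(-2))*n(-2, -4) = -6 + ((3*(-2*(4 - 2)))*(-6*(-2)²))*(2*(-4)) = -6 + ((3*(-2*2))*(-6*4))*(-8) = -6 + ((3*(-4))*(-24))*(-8) = -6 - 12*(-24)*(-8) = -6 + 288*(-8) = -6 - 2304 = -2310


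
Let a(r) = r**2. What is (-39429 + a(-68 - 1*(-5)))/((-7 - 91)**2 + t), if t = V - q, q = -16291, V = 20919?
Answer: -17730/23407 ≈ -0.75747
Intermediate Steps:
t = 37210 (t = 20919 - 1*(-16291) = 20919 + 16291 = 37210)
(-39429 + a(-68 - 1*(-5)))/((-7 - 91)**2 + t) = (-39429 + (-68 - 1*(-5))**2)/((-7 - 91)**2 + 37210) = (-39429 + (-68 + 5)**2)/((-98)**2 + 37210) = (-39429 + (-63)**2)/(9604 + 37210) = (-39429 + 3969)/46814 = -35460*1/46814 = -17730/23407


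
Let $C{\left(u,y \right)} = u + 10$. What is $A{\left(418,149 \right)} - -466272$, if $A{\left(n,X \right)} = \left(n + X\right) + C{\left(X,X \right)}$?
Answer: $466998$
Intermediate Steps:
$C{\left(u,y \right)} = 10 + u$
$A{\left(n,X \right)} = 10 + n + 2 X$ ($A{\left(n,X \right)} = \left(n + X\right) + \left(10 + X\right) = \left(X + n\right) + \left(10 + X\right) = 10 + n + 2 X$)
$A{\left(418,149 \right)} - -466272 = \left(10 + 418 + 2 \cdot 149\right) - -466272 = \left(10 + 418 + 298\right) + 466272 = 726 + 466272 = 466998$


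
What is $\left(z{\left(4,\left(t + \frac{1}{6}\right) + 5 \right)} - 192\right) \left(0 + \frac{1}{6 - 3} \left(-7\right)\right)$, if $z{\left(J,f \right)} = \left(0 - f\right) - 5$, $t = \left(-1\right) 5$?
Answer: $\frac{8281}{18} \approx 460.06$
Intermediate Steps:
$t = -5$
$z{\left(J,f \right)} = -5 - f$ ($z{\left(J,f \right)} = - f - 5 = -5 - f$)
$\left(z{\left(4,\left(t + \frac{1}{6}\right) + 5 \right)} - 192\right) \left(0 + \frac{1}{6 - 3} \left(-7\right)\right) = \left(\left(-5 - \left(\left(-5 + \frac{1}{6}\right) + 5\right)\right) - 192\right) \left(0 + \frac{1}{6 - 3} \left(-7\right)\right) = \left(\left(-5 - \left(\left(-5 + \frac{1}{6}\right) + 5\right)\right) - 192\right) \left(0 + \frac{1}{3} \left(-7\right)\right) = \left(\left(-5 - \left(- \frac{29}{6} + 5\right)\right) - 192\right) \left(0 + \frac{1}{3} \left(-7\right)\right) = \left(\left(-5 - \frac{1}{6}\right) - 192\right) \left(0 - \frac{7}{3}\right) = \left(\left(-5 - \frac{1}{6}\right) - 192\right) \left(- \frac{7}{3}\right) = \left(- \frac{31}{6} - 192\right) \left(- \frac{7}{3}\right) = \left(- \frac{1183}{6}\right) \left(- \frac{7}{3}\right) = \frac{8281}{18}$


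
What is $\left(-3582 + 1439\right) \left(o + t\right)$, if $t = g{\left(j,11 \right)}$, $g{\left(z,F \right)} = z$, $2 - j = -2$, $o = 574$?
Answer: $-1238654$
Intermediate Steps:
$j = 4$ ($j = 2 - -2 = 2 + 2 = 4$)
$t = 4$
$\left(-3582 + 1439\right) \left(o + t\right) = \left(-3582 + 1439\right) \left(574 + 4\right) = \left(-2143\right) 578 = -1238654$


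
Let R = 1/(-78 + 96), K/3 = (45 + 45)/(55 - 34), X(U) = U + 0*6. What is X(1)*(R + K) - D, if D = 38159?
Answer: -4806407/126 ≈ -38146.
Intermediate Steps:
X(U) = U (X(U) = U + 0 = U)
K = 90/7 (K = 3*((45 + 45)/(55 - 34)) = 3*(90/21) = 3*(90*(1/21)) = 3*(30/7) = 90/7 ≈ 12.857)
R = 1/18 ≈ 0.055556
X(1)*(R + K) - D = 1*(1/18 + 90/7) - 1*38159 = 1*(1627/126) - 38159 = 1627/126 - 38159 = -4806407/126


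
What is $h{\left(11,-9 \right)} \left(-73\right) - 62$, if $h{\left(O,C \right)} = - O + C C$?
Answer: $-5172$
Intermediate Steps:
$h{\left(O,C \right)} = C^{2} - O$ ($h{\left(O,C \right)} = - O + C^{2} = C^{2} - O$)
$h{\left(11,-9 \right)} \left(-73\right) - 62 = \left(\left(-9\right)^{2} - 11\right) \left(-73\right) - 62 = \left(81 - 11\right) \left(-73\right) - 62 = 70 \left(-73\right) - 62 = -5110 - 62 = -5172$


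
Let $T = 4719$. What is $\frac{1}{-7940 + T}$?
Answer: $- \frac{1}{3221} \approx -0.00031046$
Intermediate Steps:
$\frac{1}{-7940 + T} = \frac{1}{-7940 + 4719} = \frac{1}{-3221} = - \frac{1}{3221}$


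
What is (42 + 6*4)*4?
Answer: 264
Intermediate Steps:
(42 + 6*4)*4 = (42 + 24)*4 = 66*4 = 264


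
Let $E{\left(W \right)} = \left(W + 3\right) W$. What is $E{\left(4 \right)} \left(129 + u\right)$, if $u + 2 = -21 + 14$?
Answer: $3360$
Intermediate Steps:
$u = -9$ ($u = -2 + \left(-21 + 14\right) = -2 - 7 = -9$)
$E{\left(W \right)} = W \left(3 + W\right)$ ($E{\left(W \right)} = \left(3 + W\right) W = W \left(3 + W\right)$)
$E{\left(4 \right)} \left(129 + u\right) = 4 \left(3 + 4\right) \left(129 - 9\right) = 4 \cdot 7 \cdot 120 = 28 \cdot 120 = 3360$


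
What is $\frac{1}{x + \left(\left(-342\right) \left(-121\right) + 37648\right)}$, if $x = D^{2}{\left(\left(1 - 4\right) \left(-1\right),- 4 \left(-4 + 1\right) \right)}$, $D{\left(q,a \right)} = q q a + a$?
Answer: $\frac{1}{93430} \approx 1.0703 \cdot 10^{-5}$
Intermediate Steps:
$D{\left(q,a \right)} = a + a q^{2}$ ($D{\left(q,a \right)} = q^{2} a + a = a q^{2} + a = a + a q^{2}$)
$x = 14400$ ($x = \left(- 4 \left(-4 + 1\right) \left(1 + \left(\left(1 - 4\right) \left(-1\right)\right)^{2}\right)\right)^{2} = \left(\left(-4\right) \left(-3\right) \left(1 + \left(\left(-3\right) \left(-1\right)\right)^{2}\right)\right)^{2} = \left(12 \left(1 + 3^{2}\right)\right)^{2} = \left(12 \left(1 + 9\right)\right)^{2} = \left(12 \cdot 10\right)^{2} = 120^{2} = 14400$)
$\frac{1}{x + \left(\left(-342\right) \left(-121\right) + 37648\right)} = \frac{1}{14400 + \left(\left(-342\right) \left(-121\right) + 37648\right)} = \frac{1}{14400 + \left(41382 + 37648\right)} = \frac{1}{14400 + 79030} = \frac{1}{93430}$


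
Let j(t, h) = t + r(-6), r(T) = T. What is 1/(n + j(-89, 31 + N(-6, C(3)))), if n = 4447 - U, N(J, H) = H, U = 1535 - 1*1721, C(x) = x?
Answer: 1/4538 ≈ 0.00022036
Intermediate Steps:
U = -186 (U = 1535 - 1721 = -186)
j(t, h) = -6 + t (j(t, h) = t - 6 = -6 + t)
n = 4633 (n = 4447 - 1*(-186) = 4447 + 186 = 4633)
1/(n + j(-89, 31 + N(-6, C(3)))) = 1/(4633 + (-6 - 89)) = 1/(4633 - 95) = 1/4538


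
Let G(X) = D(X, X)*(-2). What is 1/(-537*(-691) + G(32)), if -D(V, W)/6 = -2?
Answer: 1/371043 ≈ 2.6951e-6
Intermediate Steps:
D(V, W) = 12 (D(V, W) = -6*(-2) = 12)
G(X) = -24 (G(X) = 12*(-2) = -24)
1/(-537*(-691) + G(32)) = 1/(-537*(-691) - 24) = 1/(371067 - 24) = 1/371043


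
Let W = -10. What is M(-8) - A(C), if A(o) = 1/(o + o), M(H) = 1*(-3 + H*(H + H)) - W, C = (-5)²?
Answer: 6749/50 ≈ 134.98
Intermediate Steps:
C = 25
M(H) = 7 + 2*H² (M(H) = 1*(-3 + H*(H + H)) - 1*(-10) = 1*(-3 + H*(2*H)) + 10 = 1*(-3 + 2*H²) + 10 = (-3 + 2*H²) + 10 = 7 + 2*H²)
A(o) = 1/(2*o)
M(-8) - A(C) = (7 + 2*(-8)²) - 1/(2*25) = (7 + 2*64) - 1/(2*25) = (7 + 128) - 1*1/50 = 135 - 1/50 = 6749/50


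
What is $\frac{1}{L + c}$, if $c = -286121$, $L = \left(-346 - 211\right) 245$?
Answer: $- \frac{1}{422586} \approx -2.3664 \cdot 10^{-6}$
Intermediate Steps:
$L = -136465$ ($L = \left(-557\right) 245 = -136465$)
$\frac{1}{L + c} = \frac{1}{-136465 - 286121} = \frac{1}{-422586} = - \frac{1}{422586}$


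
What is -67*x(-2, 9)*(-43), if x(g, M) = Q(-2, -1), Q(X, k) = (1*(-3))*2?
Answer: -17286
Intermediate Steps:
Q(X, k) = -6 (Q(X, k) = -3*2 = -6)
x(g, M) = -6
-67*x(-2, 9)*(-43) = -67*(-6)*(-43) = 402*(-43) = -17286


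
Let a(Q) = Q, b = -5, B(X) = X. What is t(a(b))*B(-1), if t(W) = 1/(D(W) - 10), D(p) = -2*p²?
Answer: 1/60 ≈ 0.016667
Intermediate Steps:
t(W) = 1/(-10 - 2*W²) (t(W) = 1/(-2*W² - 10) = 1/(-10 - 2*W²))
t(a(b))*B(-1) = -1/(10 + 2*(-5)²)*(-1) = -1/(10 + 2*25)*(-1) = -1/(10 + 50)*(-1) = -1/60*(-1) = 1/60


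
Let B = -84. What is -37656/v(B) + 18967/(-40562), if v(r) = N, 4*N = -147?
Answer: 2035607513/1987538 ≈ 1024.2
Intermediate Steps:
N = -147/4 (N = (¼)*(-147) = -147/4 ≈ -36.750)
v(r) = -147/4
-37656/v(B) + 18967/(-40562) = -37656/(-147/4) + 18967/(-40562) = -37656*(-4/147) + 18967*(-1/40562) = 50208/49 - 18967/40562 = 2035607513/1987538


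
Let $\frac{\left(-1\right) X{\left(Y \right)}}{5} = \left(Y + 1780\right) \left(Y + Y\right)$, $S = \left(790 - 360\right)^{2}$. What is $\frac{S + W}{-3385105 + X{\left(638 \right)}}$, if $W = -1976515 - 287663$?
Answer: $\frac{2079278}{18811945} \approx 0.11053$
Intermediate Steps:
$W = -2264178$
$S = 184900$ ($S = 430^{2} = 184900$)
$X{\left(Y \right)} = - 10 Y \left(1780 + Y\right)$ ($X{\left(Y \right)} = - 5 \left(Y + 1780\right) \left(Y + Y\right) = - 5 \left(1780 + Y\right) 2 Y = - 5 \cdot 2 Y \left(1780 + Y\right) = - 10 Y \left(1780 + Y\right)$)
$\frac{S + W}{-3385105 + X{\left(638 \right)}} = \frac{184900 - 2264178}{-3385105 - 6380 \left(1780 + 638\right)} = - \frac{2079278}{-3385105 - 6380 \cdot 2418} = - \frac{2079278}{-3385105 - 15426840} = - \frac{2079278}{-18811945} = \left(-2079278\right) \left(- \frac{1}{18811945}\right) = \frac{2079278}{18811945}$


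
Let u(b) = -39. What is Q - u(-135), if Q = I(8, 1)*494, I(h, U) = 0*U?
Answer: 39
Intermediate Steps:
I(h, U) = 0
Q = 0 (Q = 0*494 = 0)
Q - u(-135) = 0 - 1*(-39) = 0 + 39 = 39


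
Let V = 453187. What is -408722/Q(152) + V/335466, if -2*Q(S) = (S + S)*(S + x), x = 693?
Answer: 48829918183/10771813260 ≈ 4.5331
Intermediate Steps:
Q(S) = -S*(693 + S) (Q(S) = -(S + S)*(S + 693)/2 = -2*S*(693 + S)/2 = -S*(693 + S))
-408722/Q(152) + V/335466 = -408722*(-1/(152*(693 + 152))) + 453187/335466 = -408722/((-1*152*845)) + 453187*(1/335466) = -408722/(-128440) + 453187/335466 = -408722*(-1/128440) + 453187/335466 = 204361/64220 + 453187/335466 = 48829918183/10771813260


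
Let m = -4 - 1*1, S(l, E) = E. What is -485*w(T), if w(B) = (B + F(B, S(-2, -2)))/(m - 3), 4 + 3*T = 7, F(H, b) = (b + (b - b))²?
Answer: 2425/8 ≈ 303.13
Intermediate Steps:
F(H, b) = b² (F(H, b) = (b + 0)² = b²)
T = 1 (T = -4/3 + (⅓)*7 = -4/3 + 7/3 = 1)
m = -5 (m = -4 - 1 = -5)
w(B) = -½ - B/8 (w(B) = (B + (-2)²)/(-5 - 3) = (B + 4)/(-8) = (4 + B)*(-⅛) = -½ - B/8)
-485*w(T) = -485*(-½ - ⅛*1) = -485*(-½ - ⅛) = -485*(-5/8) = 2425/8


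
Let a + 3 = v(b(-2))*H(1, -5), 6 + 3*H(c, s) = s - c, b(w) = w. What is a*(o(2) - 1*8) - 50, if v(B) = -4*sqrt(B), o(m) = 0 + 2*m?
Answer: -38 - 64*I*sqrt(2) ≈ -38.0 - 90.51*I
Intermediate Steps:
o(m) = 2*m
H(c, s) = -2 - c/3 + s/3 (H(c, s) = -2 + (s - c)/3 = -2 + (-c/3 + s/3) = -2 - c/3 + s/3)
a = -3 + 16*I*sqrt(2) (a = -3 + (-4*I*sqrt(2))*(-2 - 1/3*1 + (1/3)*(-5)) = -3 + (-4*I*sqrt(2))*(-2 - 1/3 - 5/3) = -3 - 4*I*sqrt(2)*(-4) = -3 + 16*I*sqrt(2) ≈ -3.0 + 22.627*I)
a*(o(2) - 1*8) - 50 = (-3 + 16*I*sqrt(2))*(2*2 - 1*8) - 50 = (-3 + 16*I*sqrt(2))*(4 - 8) - 50 = (-3 + 16*I*sqrt(2))*(-4) - 50 = (12 - 64*I*sqrt(2)) - 50 = -38 - 64*I*sqrt(2)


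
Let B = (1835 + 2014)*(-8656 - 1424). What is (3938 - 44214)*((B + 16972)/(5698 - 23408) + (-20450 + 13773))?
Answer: 1600341123636/8855 ≈ 1.8073e+8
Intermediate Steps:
B = -38797920 (B = 3849*(-10080) = -38797920)
(3938 - 44214)*((B + 16972)/(5698 - 23408) + (-20450 + 13773)) = (3938 - 44214)*((-38797920 + 16972)/(5698 - 23408) + (-20450 + 13773)) = -40276*(-38780948/(-17710) - 6677) = -40276*(-38780948*(-1/17710) - 6677) = -40276*(19390474/8855 - 6677) = -40276*(-39734361/8855) = 1600341123636/8855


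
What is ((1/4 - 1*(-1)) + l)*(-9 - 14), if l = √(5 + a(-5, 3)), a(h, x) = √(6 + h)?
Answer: -115/4 - 23*√6 ≈ -85.088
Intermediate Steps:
l = √6 (l = √(5 + √(6 - 5)) = √(5 + √1) = √(5 + 1) = √6 ≈ 2.4495)
((1/4 - 1*(-1)) + l)*(-9 - 14) = ((1/4 - 1*(-1)) + √6)*(-9 - 14) = ((¼ + 1) + √6)*(-23) = (5/4 + √6)*(-23) = -115/4 - 23*√6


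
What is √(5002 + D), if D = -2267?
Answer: √2735 ≈ 52.297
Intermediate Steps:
√(5002 + D) = √(5002 - 2267) = √2735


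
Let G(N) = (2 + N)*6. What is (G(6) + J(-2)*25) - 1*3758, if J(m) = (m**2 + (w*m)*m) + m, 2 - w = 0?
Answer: -3460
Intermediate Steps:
w = 2 (w = 2 - 1*0 = 2 + 0 = 2)
J(m) = m + 3*m**2 (J(m) = (m**2 + (2*m)*m) + m = (m**2 + 2*m**2) + m = 3*m**2 + m = m + 3*m**2)
G(N) = 12 + 6*N
(G(6) + J(-2)*25) - 1*3758 = ((12 + 6*6) - 2*(1 + 3*(-2))*25) - 1*3758 = ((12 + 36) - 2*(1 - 6)*25) - 3758 = (48 - 2*(-5)*25) - 3758 = (48 + 10*25) - 3758 = (48 + 250) - 3758 = 298 - 3758 = -3460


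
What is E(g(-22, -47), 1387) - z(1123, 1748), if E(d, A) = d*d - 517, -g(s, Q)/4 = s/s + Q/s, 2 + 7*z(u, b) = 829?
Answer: -404658/847 ≈ -477.75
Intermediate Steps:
z(u, b) = 827/7 (z(u, b) = -2/7 + (⅐)*829 = -2/7 + 829/7 = 827/7)
g(s, Q) = -4 - 4*Q/s (g(s, Q) = -4*(s/s + Q/s) = -4*(1 + Q/s) = -4 - 4*Q/s)
E(d, A) = -517 + d² (E(d, A) = d² - 517 = -517 + d²)
E(g(-22, -47), 1387) - z(1123, 1748) = (-517 + (-4 - 4*(-47)/(-22))²) - 1*827/7 = (-517 + (-4 - 4*(-47)*(-1/22))²) - 827/7 = (-517 + (-4 - 94/11)²) - 827/7 = (-517 + (-138/11)²) - 827/7 = (-517 + 19044/121) - 827/7 = -43513/121 - 827/7 = -404658/847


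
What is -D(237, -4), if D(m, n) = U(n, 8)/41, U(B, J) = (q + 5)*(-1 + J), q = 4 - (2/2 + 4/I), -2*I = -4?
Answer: -42/41 ≈ -1.0244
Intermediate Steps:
I = 2 (I = -1/2*(-4) = 2)
q = 1 (q = 4 - (2/2 + 4/2) = 4 - (2*(1/2) + 4*(1/2)) = 4 - (1 + 2) = 4 - 1*3 = 4 - 3 = 1)
U(B, J) = -6 + 6*J (U(B, J) = (1 + 5)*(-1 + J) = 6*(-1 + J) = -6 + 6*J)
D(m, n) = 42/41 (D(m, n) = (-6 + 6*8)/41 = (-6 + 48)*(1/41) = 42*(1/41) = 42/41)
-D(237, -4) = -1*42/41 = -42/41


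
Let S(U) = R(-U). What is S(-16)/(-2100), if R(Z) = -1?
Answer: 1/2100 ≈ 0.00047619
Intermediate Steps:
S(U) = -1
S(-16)/(-2100) = -1/(-2100) = -1*(-1/2100) = 1/2100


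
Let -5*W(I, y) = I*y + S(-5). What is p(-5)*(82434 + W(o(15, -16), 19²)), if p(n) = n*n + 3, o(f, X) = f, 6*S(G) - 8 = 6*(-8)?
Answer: 6833596/3 ≈ 2.2779e+6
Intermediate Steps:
S(G) = -20/3 (S(G) = 4/3 + (6*(-8))/6 = 4/3 + (⅙)*(-48) = 4/3 - 8 = -20/3)
W(I, y) = 4/3 - I*y/5 (W(I, y) = -(I*y - 20/3)/5 = -(-20/3 + I*y)/5 = 4/3 - I*y/5)
p(n) = 3 + n² (p(n) = n² + 3 = 3 + n²)
p(-5)*(82434 + W(o(15, -16), 19²)) = (3 + (-5)²)*(82434 + (4/3 - ⅕*15*19²)) = (3 + 25)*(82434 + (4/3 - ⅕*15*361)) = 28*(82434 + (4/3 - 1083)) = 28*(82434 - 3245/3) = 28*(244057/3) = 6833596/3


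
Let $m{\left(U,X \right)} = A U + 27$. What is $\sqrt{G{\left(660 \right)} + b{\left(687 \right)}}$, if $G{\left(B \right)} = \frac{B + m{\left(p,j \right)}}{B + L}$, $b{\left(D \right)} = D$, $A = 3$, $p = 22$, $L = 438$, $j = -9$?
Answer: $\frac{\sqrt{92119638}}{366} \approx 26.224$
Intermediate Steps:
$m{\left(U,X \right)} = 27 + 3 U$ ($m{\left(U,X \right)} = 3 U + 27 = 27 + 3 U$)
$G{\left(B \right)} = \frac{93 + B}{438 + B}$ ($G{\left(B \right)} = \frac{B + \left(27 + 3 \cdot 22\right)}{B + 438} = \frac{B + \left(27 + 66\right)}{438 + B} = \frac{B + 93}{438 + B} = \frac{93 + B}{438 + B}$)
$\sqrt{G{\left(660 \right)} + b{\left(687 \right)}} = \sqrt{\frac{93 + 660}{438 + 660} + 687} = \sqrt{\frac{1}{1098} \cdot 753 + 687} = \sqrt{\frac{251}{366} + 687} = \sqrt{\frac{251693}{366}} = \frac{\sqrt{92119638}}{366}$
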